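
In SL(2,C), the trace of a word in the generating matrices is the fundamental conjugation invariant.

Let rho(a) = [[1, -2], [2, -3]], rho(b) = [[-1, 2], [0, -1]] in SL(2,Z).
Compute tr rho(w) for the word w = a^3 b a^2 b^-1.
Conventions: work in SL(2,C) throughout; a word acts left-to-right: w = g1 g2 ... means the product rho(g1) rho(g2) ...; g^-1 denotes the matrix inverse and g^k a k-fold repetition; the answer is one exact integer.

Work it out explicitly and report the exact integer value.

94

rho(a) = [[1, -2], [2, -3]]
... * rho(a) = [[1, -2], [2, -3]]  ->  [[-3, 4], [-4, 5]]
... * rho(a) = [[1, -2], [2, -3]]  ->  [[5, -6], [6, -7]]
... * rho(b) = [[-1, 2], [0, -1]]  ->  [[-5, 16], [-6, 19]]
... * rho(a) = [[1, -2], [2, -3]]  ->  [[27, -38], [32, -45]]
... * rho(a) = [[1, -2], [2, -3]]  ->  [[-49, 60], [-58, 71]]
... * rho(b^-1) = [[-1, -2], [0, -1]]  ->  [[49, 38], [58, 45]]
tr = 49 + 45 = 94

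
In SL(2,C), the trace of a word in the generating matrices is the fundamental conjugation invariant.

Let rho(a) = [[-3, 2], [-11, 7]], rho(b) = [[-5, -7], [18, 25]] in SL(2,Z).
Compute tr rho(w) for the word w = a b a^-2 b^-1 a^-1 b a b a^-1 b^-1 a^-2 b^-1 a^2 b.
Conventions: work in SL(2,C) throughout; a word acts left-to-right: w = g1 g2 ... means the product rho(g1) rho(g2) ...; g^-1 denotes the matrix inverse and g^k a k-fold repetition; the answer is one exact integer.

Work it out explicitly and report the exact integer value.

-8092108557208746396

rho(a) = [[-3, 2], [-11, 7]]
... * rho(b) = [[-5, -7], [18, 25]]  ->  [[51, 71], [181, 252]]
... * rho(a^-1) = [[7, -2], [11, -3]]  ->  [[1138, -315], [4039, -1118]]
... * rho(a^-1) = [[7, -2], [11, -3]]  ->  [[4501, -1331], [15975, -4724]]
... * rho(b^-1) = [[25, 7], [-18, -5]]  ->  [[136483, 38162], [484407, 135445]]
... * rho(a^-1) = [[7, -2], [11, -3]]  ->  [[1375163, -387452], [4880744, -1375149]]
... * rho(b) = [[-5, -7], [18, 25]]  ->  [[-13849951, -19312441], [-49156402, -68543933]]
... * rho(a) = [[-3, 2], [-11, 7]]  ->  [[253986704, -162886989], [901452469, -578120335]]
... * rho(b) = [[-5, -7], [18, 25]]  ->  [[-4201899322, -5850081653], [-14913428375, -20763175658]]
... * rho(a^-1) = [[7, -2], [11, -3]]  ->  [[-93764193437, 25954043603], [-332788930863, 92116383724]]
... * rho(b^-1) = [[25, 7], [-18, -5]]  ->  [[-2811277620779, -786119572074], [-9977818178607, -2790104434661]]
... * rho(a^-1) = [[7, -2], [11, -3]]  ->  [[-28326258638267, 7980913957780], [-100535876031520, 28325949661197]]
... * rho(a^-1) = [[7, -2], [11, -3]]  ->  [[-110493756932289, 32709775403194], [-392165685947473, 116093903079449]]
... * rho(b^-1) = [[25, 7], [-18, -5]]  ->  [[-3351119880564717, -937005175541993], [-11893832404116907, -3325629317029556]]
... * rho(a) = [[-3, 2], [-11, 7]]  ->  [[20360416572656074, -13261275989923385], [72263419699675837, -47067070027440706]]
... * rho(a) = [[-3, 2], [-11, 7]]  ->  [[84792786171189013, -52108098784151547], [300947511202820255, -184942650792733268]]
... * rho(b) = [[-5, -7], [18, 25]]  ->  [[-1361909708970672911, -1896251972802111766], [-4833705270283300099, -6730198848238073485]]
tr = -1361909708970672911 + -6730198848238073485 = -8092108557208746396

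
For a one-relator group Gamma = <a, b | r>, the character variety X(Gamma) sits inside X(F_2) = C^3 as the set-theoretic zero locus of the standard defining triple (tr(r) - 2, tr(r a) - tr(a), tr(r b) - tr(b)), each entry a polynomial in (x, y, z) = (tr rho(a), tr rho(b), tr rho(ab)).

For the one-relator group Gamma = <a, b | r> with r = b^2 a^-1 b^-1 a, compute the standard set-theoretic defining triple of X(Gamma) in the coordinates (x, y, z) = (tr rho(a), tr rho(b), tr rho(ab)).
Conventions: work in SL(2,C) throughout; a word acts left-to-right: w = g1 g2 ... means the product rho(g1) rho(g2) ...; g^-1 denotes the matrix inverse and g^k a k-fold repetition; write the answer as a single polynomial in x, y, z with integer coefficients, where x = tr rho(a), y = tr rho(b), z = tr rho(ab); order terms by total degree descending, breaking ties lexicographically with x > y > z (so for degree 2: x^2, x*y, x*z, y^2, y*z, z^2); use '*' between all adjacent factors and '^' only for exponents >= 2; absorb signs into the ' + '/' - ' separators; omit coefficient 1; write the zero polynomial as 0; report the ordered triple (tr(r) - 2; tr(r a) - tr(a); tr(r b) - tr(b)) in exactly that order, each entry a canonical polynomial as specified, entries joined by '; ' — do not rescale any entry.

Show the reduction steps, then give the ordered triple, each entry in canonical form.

trace(b^2) = trace(b) * trace(b) - trace(1) = y^2 - 2
trace(b a b) = trace(b) * trace(a b) - trace(a) = y*z - x
trace(b a b^2) = trace(b) * trace(b a b) - trace(b a) = y^2*z - x*y - z
trace(a b a b) = trace(a b) * trace(a b) - trace(1) = z^2 - 2
trace(a b a) = trace(a) * trace(b a) - trace(b) = x*z - y
trace(b a b^2 a) = trace(b) * trace(a b a b) - trace(a b a) = y*z^2 - x*z - y
trace(a b^2 a^-1 b) = trace(b a b^2) * trace(a) - trace(b a b^2 a) = x*y^2*z - x^2*y - y*z^2 + y
trace(b^2 a^-1 b^-1 a) = trace(a b^2 a^-1) * trace(b) - trace(a b^2 a^-1 b) = -x*y^2*z + x^2*y + y^3 + y*z^2 - 3*y
trace(a b^2 a) = trace(a) * trace(b^2 a) - trace(b^2) = x*y*z - x^2 - y^2 + 2
trace(a^2 b^2 a) = trace(a) * trace(a b^2 a) - trace(a b^2) = x^2*y*z - x^3 - x*y^2 - y*z + 3*x
trace(a b a^2 b) = trace(a) * trace(b a b a) - trace(b a b) = x*z^2 - y*z - x
trace(a b a^2) = trace(a) * trace(a b a) - trace(a b) = x^2*z - x*y - z
trace(a^2 b^2 a b) = trace(b) * trace(a b a^2 b) - trace(a b a^2) = x*y*z^2 - x^2*z - y^2*z + z
trace(b^-1 a^2 b^2 a) = trace(a^2 b^2 a) * trace(b) - trace(a^2 b^2 a b) = x^2*y^2*z - x^3*y - x*y^3 - x*y*z^2 + x^2*z + 3*x*y - z
trace(b^2 a^-1 b^-1 a^2) = trace(b^-1 a^2 b^2) * trace(a) - trace(b^-1 a^2 b^2 a) = -x^2*y^2*z + x^3*y + x*y^3 + x*y*z^2 - 4*x*y + z
trace(b^3) = trace(b) * trace(b^2) - trace(b)  (reduce the b square) = y^3 - 3*y
trace(b a b^3) = trace(b) * trace(b^2 a b) - trace(b^2 a)  (reduce the b square) = y^3*z - x*y^2 - 2*y*z + x
trace(b a b^3 a) = trace(b) * trace(b a b a b) - trace(b a b a)  (reduce the b square) = y^2*z^2 - x*y*z - y^2 - z^2 + 2
trace(a b^3 a^-1 b) = trace(b a b^3) * trace(a) - trace(b a b^3 a)  (eliminate a^-1) = x*y^3*z - x^2*y^2 - y^2*z^2 - x*y*z + x^2 + y^2 + z^2 - 2
trace(b^2 a^-1 b^-1 a b) = trace(a b^3 a^-1) * trace(b) - trace(a b^3 a^-1 b)  (eliminate b^-1) = -x*y^3*z + x^2*y^2 + y^4 + y^2*z^2 + x*y*z - x^2 - 4*y^2 - z^2 + 2
assemble the triple (trace(r) - 2; trace(r a) - x; trace(r b) - y)

-x*y^2*z + x^2*y + y^3 + y*z^2 - 3*y - 2; -x^2*y^2*z + x^3*y + x*y^3 + x*y*z^2 - 4*x*y - x + z; -x*y^3*z + x^2*y^2 + y^4 + y^2*z^2 + x*y*z - x^2 - 4*y^2 - z^2 - y + 2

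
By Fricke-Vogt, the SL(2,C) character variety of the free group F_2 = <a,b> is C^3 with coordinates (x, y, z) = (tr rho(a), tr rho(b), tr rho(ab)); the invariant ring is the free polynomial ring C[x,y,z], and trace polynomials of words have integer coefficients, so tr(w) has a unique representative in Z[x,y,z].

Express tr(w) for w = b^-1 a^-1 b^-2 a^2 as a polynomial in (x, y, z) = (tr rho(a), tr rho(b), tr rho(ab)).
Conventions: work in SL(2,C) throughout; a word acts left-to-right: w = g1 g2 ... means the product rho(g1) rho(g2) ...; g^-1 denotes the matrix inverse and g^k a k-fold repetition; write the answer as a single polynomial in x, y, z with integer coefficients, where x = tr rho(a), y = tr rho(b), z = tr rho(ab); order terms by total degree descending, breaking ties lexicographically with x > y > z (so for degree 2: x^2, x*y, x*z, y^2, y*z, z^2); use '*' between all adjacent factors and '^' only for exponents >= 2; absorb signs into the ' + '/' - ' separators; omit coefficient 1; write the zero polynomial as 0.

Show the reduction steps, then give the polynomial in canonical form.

trace(b^-1 a) = trace(a) * trace(b) - trace(a b)  (eliminate b^-1) = x*y - z
next, trace(b^-2 a) = trace(b^-1 a) * trace(b) - trace(b^-1 a b)  (eliminate b^-1) = x*y^2 - y*z - x
next, trace(a^2) = trace(a) * trace(a) - trace(1)  (reduce the a square) = x^2 - 2
trace(a^2 b) = trace(a) * trace(b a) - trace(b)  (reduce the a square) = x*z - y
trace(b^-1 a^2) = trace(a^2) * trace(b) - trace(a^2 b)  (eliminate b^-1) = x^2*y - x*z - y
and trace(a^2 b a) = trace(a) * trace(b a^2) - trace(b a)  (reduce the a square) = x^2*z - x*y - z
and trace(b a b a) = trace(b a) * trace(b a) - trace(1)  (split on b) = z^2 - 2
and trace(b a b) = trace(b) * trace(a b) - trace(a)  (reduce the b square) = y*z - x
next, trace(a^2 b a b) = trace(a) * trace(b a b a) - trace(b a b)  (reduce the a square) = x*z^2 - y*z - x
next, trace(a^2 b a b^-1) = trace(a^2 b a) * trace(b) - trace(a^2 b a b)  (eliminate b^-1) = x^2*y*z - x*y^2 - x*z^2 + x
trace(b^-2 a^2 b a) = trace(a^2 b a b^-1) * trace(b) - trace(a^2 b a)  (eliminate b^-1) = x^2*y^2*z - x*y^3 - x*y*z^2 - x^2*z + 2*x*y + z
trace(a^-1 b^-2 a^2 b) = trace(b^-2 a^2 b) * trace(a) - trace(b^-2 a^2 b a)  (eliminate a^-1) = -x^2*y^2*z + x^3*y + x*y^3 + x*y*z^2 - 3*x*y - z
trace(b^-1 a^-1 b^-2 a^2) = trace(a^-1 b^-2 a^2) * trace(b) - trace(a^-1 b^-2 a^2 b)  (eliminate b^-1) = x^2*y^2*z - x^3*y - x*y*z^2 - y^2*z + 2*x*y + z

x^2*y^2*z - x^3*y - x*y*z^2 - y^2*z + 2*x*y + z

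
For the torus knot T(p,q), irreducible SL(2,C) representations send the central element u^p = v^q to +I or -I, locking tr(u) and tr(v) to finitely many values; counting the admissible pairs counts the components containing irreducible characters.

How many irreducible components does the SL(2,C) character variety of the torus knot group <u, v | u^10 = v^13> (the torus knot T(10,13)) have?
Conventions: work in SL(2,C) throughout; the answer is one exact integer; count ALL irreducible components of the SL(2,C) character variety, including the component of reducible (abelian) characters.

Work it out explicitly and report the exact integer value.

55

Gamma = < u, v | u^10 = v^13 > (torus knot T(10,13)); the central element u^10 = v^13 acts as +I or -I in any irreducible SL(2,C) representation.
On an irreducible component, tr(u) is locked at 2*cos(pi*alpha/10) for some alpha in 1..9, and tr(v) at 2*cos(pi*beta/13) for some beta in 1..12.
u^10 = (-1)^alpha I and v^13 = (-1)^beta I must agree, so alpha and beta have equal parity.
Enumerate parity-matched pairs: 5*6 odd-odd plus 4*6 even-even gives 54.
Total: 54 irreducible-character components + 1 reducible (abelian) component = 55.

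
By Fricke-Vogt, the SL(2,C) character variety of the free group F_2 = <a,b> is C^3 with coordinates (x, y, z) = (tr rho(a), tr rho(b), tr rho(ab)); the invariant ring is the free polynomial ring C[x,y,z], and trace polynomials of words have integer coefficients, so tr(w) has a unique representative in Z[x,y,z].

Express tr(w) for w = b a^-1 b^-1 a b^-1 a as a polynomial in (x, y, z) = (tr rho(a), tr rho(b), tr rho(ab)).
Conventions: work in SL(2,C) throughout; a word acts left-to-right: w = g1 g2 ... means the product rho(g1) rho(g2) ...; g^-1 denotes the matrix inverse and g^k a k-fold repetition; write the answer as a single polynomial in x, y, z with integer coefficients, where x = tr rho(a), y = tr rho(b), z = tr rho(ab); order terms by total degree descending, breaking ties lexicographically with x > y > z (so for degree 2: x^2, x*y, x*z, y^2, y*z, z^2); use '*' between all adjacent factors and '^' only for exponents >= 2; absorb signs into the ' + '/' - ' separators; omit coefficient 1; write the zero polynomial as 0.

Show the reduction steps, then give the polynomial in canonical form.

-x^2*y^2*z + x^3*y + x*y^3 + 2*x*y*z^2 - x^2*z - y^2*z - z^3 - 3*x*y + 3*z

use: tr(a^2 b) = tr(a)*tr(b a) - tr(b) = x*z - y
tr(a^2) = tr(a)*tr(a) - tr(1) = x^2 - 2
use: tr(b a^2 b) = tr(b)*tr(a^2 b) - tr(a^2) = x*y*z - x^2 - y^2 + 2
tr(b a b a) = tr(b a)*tr(b a) - tr(1)   [split at repeated b] = z^2 - 2
tr(b a b) = tr(b)*tr(a b) - tr(a) = y*z - x
use: tr(b a^2 b a) = tr(a)*tr(b a b a) - tr(b a b) = x*z^2 - y*z - x
tr(a^2 b a^-1 b) = tr(b a^2 b)*tr(a) - tr(b a^2 b a) = x^2*y*z - x^3 - x*y^2 - x*z^2 + y*z + 3*x
tr(a b a^-1 b^-1 a) = tr(a^2 b a^-1)*tr(b) - tr(a^2 b a^-1 b) = -x^2*y*z + x^3 + x*y^2 + x*z^2 - 3*x
tr(a b a b a b) = tr(b a b a)*tr(b a) - tr(a b)   [split at repeated b] = z^3 - 3*z
apply: tr(b^-1 a b a b a) = tr(a b a b a)*tr(b) - tr(a b a b a b) = x*y*z^2 - y^2*z - z^3 - x*y + 3*z
apply: tr(a b a^-1 b^-1 a b) = tr(b^-1 a b a b)*tr(a) - tr(b^-1 a b a b a) = -x*y*z^2 + x^2*z + y^2*z + z^3 - 3*z
tr(b a^-1 b^-1 a b^-1 a) = tr(a b a^-1 b^-1 a)*tr(b) - tr(a b a^-1 b^-1 a b) = -x^2*y^2*z + x^3*y + x*y^3 + 2*x*y*z^2 - x^2*z - y^2*z - z^3 - 3*x*y + 3*z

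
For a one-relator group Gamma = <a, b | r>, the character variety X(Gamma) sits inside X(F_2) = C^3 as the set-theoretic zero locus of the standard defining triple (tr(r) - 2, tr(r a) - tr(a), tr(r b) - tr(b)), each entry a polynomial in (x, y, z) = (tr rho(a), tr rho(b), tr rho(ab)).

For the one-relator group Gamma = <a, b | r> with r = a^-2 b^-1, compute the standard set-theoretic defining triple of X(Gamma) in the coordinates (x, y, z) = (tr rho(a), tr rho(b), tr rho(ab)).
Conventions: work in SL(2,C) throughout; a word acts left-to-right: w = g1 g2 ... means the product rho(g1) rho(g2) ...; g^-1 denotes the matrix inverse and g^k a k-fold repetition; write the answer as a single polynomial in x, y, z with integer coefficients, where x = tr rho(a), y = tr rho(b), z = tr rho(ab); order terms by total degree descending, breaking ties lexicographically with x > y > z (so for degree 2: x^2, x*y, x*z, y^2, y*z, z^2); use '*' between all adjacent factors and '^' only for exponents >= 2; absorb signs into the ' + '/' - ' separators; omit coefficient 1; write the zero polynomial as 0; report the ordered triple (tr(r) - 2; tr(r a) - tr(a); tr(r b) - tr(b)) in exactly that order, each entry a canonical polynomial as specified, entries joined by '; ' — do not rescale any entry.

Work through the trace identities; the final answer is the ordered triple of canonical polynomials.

x*z - y - 2; -x + z; x^2 - y - 2

tr(b^-1) = tr(b) = y
apply: tr(b^-1 a) = tr(a)*tr(b) - tr(a b) = x*y - z
tr(b^-1 a^-1) = tr(b^-1)*tr(a) - tr(b^-1 a) = z
apply: tr(a^-2 b^-1) = tr(b^-1 a^-1)*tr(a) - tr(b^-1) = x*z - y
tr(a^-2) = tr(a^-1)*tr(a) - tr(1)  (eliminate a^-1) = x^2 - 2
assemble the triple (tr(r) - 2; tr(r a) - x; tr(r b) - y)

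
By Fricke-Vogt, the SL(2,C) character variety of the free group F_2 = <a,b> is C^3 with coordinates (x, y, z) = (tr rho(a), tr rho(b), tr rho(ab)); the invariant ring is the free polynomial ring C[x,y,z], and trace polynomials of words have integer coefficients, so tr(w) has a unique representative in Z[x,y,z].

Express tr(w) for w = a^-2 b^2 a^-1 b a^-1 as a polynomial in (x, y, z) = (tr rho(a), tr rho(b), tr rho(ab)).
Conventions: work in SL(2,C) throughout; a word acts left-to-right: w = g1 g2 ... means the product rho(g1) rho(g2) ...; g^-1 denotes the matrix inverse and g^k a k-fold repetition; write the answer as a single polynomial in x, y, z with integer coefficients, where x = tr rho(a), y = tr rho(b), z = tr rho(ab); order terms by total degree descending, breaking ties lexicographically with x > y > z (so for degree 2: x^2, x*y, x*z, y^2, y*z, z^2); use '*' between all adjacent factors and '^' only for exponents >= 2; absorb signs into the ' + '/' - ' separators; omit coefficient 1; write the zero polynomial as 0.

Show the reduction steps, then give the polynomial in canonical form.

reduce: tr(b^2) = tr(b)*tr(b) - tr(1) = y^2 - 2
so tr(b^3) = tr(b)*tr(b^2) - tr(b) = y^3 - 3*y
tr(a b^2) = tr(b)*tr(a b) - tr(a) = y*z - x
so tr(b^3 a) = tr(b)*tr(a b^2) - tr(a b) = y^2*z - x*y - z
tr(b^3 a^-1) = tr(b^3)*tr(a) - tr(b^3 a) = x*y^3 - y^2*z - 2*x*y + z
reduce: tr(a^-1 b^3 a^-1) = tr(b^3 a^-1)*tr(a) - tr(b^3) = x^2*y^3 - x*y^2*z - 2*x^2*y - y^3 + x*z + 3*y
reduce: tr(b a^-3 b^2) = tr(a^-1 b^3 a^-1)*tr(a) - tr(a^-1 b^3) = x^3*y^3 - x^2*y^2*z - 2*x^3*y - 2*x*y^3 + x^2*z + y^2*z + 5*x*y - z
tr(a b a b) = tr(b a)*tr(b a) - tr(1) = z^2 - 2
tr(a b a) = tr(a)*tr(b a) - tr(b) = x*z - y
reduce: tr(b^2 a b a) = tr(b)*tr(a b a b) - tr(a b a) = y*z^2 - x*z - y
tr(b^2 a b a^-1) = tr(b^2 a b)*tr(a) - tr(b^2 a b a) = x*y^2*z - x^2*y - y*z^2 + y
reduce: tr(a^-1 b^2 a b a^-1) = tr(b^2 a b a^-1)*tr(a) - tr(b^2 a b) = x^2*y^2*z - x^3*y - x*y*z^2 - y^2*z + 2*x*y + z
reduce: tr(b a^-3 b^2 a) = tr(a^-1 b^2 a b a^-1)*tr(a) - tr(a^-1 b^2 a b) = x^3*y^2*z - x^4*y - x^2*y*z^2 - 2*x*y^2*z + 3*x^2*y + y*z^2 + x*z - y
so tr(a^-2 b^2 a^-1 b a^-1) = tr(b a^-3 b^2)*tr(a) - tr(b a^-3 b^2 a) = x^4*y^3 - 2*x^3*y^2*z - x^4*y - 2*x^2*y^3 + x^2*y*z^2 + x^3*z + 3*x*y^2*z + 2*x^2*y - y*z^2 - 2*x*z + y

x^4*y^3 - 2*x^3*y^2*z - x^4*y - 2*x^2*y^3 + x^2*y*z^2 + x^3*z + 3*x*y^2*z + 2*x^2*y - y*z^2 - 2*x*z + y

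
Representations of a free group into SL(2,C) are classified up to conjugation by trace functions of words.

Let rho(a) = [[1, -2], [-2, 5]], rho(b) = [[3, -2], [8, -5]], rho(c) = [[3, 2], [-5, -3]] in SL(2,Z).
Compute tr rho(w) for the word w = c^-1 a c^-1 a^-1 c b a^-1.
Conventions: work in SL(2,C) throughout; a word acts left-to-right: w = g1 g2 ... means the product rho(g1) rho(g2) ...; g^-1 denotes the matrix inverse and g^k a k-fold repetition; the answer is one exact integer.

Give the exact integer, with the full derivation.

-2552

rho(c^-1) = [[-3, -2], [5, 3]]
... * rho(a) = [[1, -2], [-2, 5]]  ->  [[1, -4], [-1, 5]]
... * rho(c^-1) = [[-3, -2], [5, 3]]  ->  [[-23, -14], [28, 17]]
... * rho(a^-1) = [[5, 2], [2, 1]]  ->  [[-143, -60], [174, 73]]
... * rho(c) = [[3, 2], [-5, -3]]  ->  [[-129, -106], [157, 129]]
... * rho(b) = [[3, -2], [8, -5]]  ->  [[-1235, 788], [1503, -959]]
... * rho(a^-1) = [[5, 2], [2, 1]]  ->  [[-4599, -1682], [5597, 2047]]
tr = -4599 + 2047 = -2552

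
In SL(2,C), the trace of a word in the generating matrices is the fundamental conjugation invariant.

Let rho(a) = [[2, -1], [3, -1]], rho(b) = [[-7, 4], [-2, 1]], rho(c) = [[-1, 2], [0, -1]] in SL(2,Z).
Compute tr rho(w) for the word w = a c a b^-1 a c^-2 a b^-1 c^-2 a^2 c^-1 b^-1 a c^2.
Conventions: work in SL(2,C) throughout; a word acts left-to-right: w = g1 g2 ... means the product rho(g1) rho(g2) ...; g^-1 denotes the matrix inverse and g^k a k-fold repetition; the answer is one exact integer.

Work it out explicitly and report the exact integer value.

rho(a) = [[2, -1], [3, -1]]
... * rho(c) = [[-1, 2], [0, -1]]  ->  [[-2, 5], [-3, 7]]
... * rho(a) = [[2, -1], [3, -1]]  ->  [[11, -3], [15, -4]]
... * rho(b^-1) = [[1, -4], [2, -7]]  ->  [[5, -23], [7, -32]]
... * rho(a) = [[2, -1], [3, -1]]  ->  [[-59, 18], [-82, 25]]
... * rho(c^-1) = [[-1, -2], [0, -1]]  ->  [[59, 100], [82, 139]]
... * rho(c^-1) = [[-1, -2], [0, -1]]  ->  [[-59, -218], [-82, -303]]
... * rho(a) = [[2, -1], [3, -1]]  ->  [[-772, 277], [-1073, 385]]
... * rho(b^-1) = [[1, -4], [2, -7]]  ->  [[-218, 1149], [-303, 1597]]
... * rho(c^-1) = [[-1, -2], [0, -1]]  ->  [[218, -713], [303, -991]]
... * rho(c^-1) = [[-1, -2], [0, -1]]  ->  [[-218, 277], [-303, 385]]
... * rho(a) = [[2, -1], [3, -1]]  ->  [[395, -59], [549, -82]]
... * rho(a) = [[2, -1], [3, -1]]  ->  [[613, -336], [852, -467]]
... * rho(c^-1) = [[-1, -2], [0, -1]]  ->  [[-613, -890], [-852, -1237]]
... * rho(b^-1) = [[1, -4], [2, -7]]  ->  [[-2393, 8682], [-3326, 12067]]
... * rho(a) = [[2, -1], [3, -1]]  ->  [[21260, -6289], [29549, -8741]]
... * rho(c) = [[-1, 2], [0, -1]]  ->  [[-21260, 48809], [-29549, 67839]]
... * rho(c) = [[-1, 2], [0, -1]]  ->  [[21260, -91329], [29549, -126937]]
tr = 21260 + -126937 = -105677

-105677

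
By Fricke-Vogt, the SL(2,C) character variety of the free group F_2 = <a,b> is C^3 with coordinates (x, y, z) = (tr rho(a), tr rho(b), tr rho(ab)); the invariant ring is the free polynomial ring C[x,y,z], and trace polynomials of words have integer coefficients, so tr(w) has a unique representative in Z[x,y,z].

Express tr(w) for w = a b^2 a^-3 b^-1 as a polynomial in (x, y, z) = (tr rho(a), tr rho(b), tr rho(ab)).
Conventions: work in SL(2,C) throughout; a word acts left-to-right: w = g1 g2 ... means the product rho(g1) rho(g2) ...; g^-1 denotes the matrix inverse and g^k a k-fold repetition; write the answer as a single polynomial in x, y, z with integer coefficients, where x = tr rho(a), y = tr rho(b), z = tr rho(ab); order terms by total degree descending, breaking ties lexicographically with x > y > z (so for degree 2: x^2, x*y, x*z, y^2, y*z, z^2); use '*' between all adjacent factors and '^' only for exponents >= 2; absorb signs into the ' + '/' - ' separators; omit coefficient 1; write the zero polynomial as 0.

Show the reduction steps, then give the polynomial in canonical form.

-x^3*y^2*z + x^4*y + x^2*y^3 + x^2*y*z^2 + x*y^2*z - 4*x^2*y - y^3 - y*z^2 - x*z + 3*y

so tr(b^2) = tr(b) tr(b) - tr(1) = y^2 - 2
reduce: tr(b^2 a) = tr(b) tr(a b) - tr(a) = y*z - x
so tr(a^-1 b^2) = tr(b^2) tr(a) - tr(b^2 a) = x*y^2 - y*z - x
so tr(b^2 a^-2) = tr(a^-1 b^2) tr(a) - tr(a^-1 b^2 a) = x^2*y^2 - x*y*z - x^2 - y^2 + 2
reduce: tr(b a b^2) = tr(b) tr(b a b) - tr(b a) = y^2*z - x*y - z
tr(a b a b) = tr(a b) tr(a b) - tr(1) = z^2 - 2
so tr(a b a) = tr(a) tr(b a) - tr(b) = x*z - y
tr(b a b^2 a) = tr(b) tr(a b a b) - tr(a b a) = y*z^2 - x*z - y
so tr(a^-1 b a b^2) = tr(b a b^2) tr(a) - tr(b a b^2 a) = x*y^2*z - x^2*y - y*z^2 + y
reduce: tr(b a b^2 a^-2) = tr(a^-1 b a b^2) tr(a) - tr(a^-1 b a b^2 a) = x^2*y^2*z - x^3*y - x*y*z^2 - y^2*z + 2*x*y + z
tr(a b^2 a^-3 b) = tr(b a b^2 a^-2) tr(a) - tr(b a b^2 a^-1) = x^3*y^2*z - x^4*y - x^2*y*z^2 - 2*x*y^2*z + 3*x^2*y + y*z^2 + x*z - y
tr(a b^2 a^-3 b^-1) = tr(a b^2 a^-3) tr(b) - tr(a b^2 a^-3 b) = -x^3*y^2*z + x^4*y + x^2*y^3 + x^2*y*z^2 + x*y^2*z - 4*x^2*y - y^3 - y*z^2 - x*z + 3*y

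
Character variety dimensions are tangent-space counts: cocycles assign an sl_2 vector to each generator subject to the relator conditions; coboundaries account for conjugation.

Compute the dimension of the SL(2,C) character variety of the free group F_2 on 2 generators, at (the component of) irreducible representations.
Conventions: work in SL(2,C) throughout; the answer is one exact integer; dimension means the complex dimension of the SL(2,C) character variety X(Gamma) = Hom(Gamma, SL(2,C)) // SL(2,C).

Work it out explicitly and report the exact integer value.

Gamma = F_2 has 2 generators and no relators.
So Z^1 = (sl_2)^2 in full: dim Z^1 = 6.
At an irreducible rho the centralizer of the image in sl_2 is 0, so the coboundary map sl_2 -> Z^1 is injective: dim B^1 = 3.
dim H^1 = 6 - 3 = 3, which is dim X.

3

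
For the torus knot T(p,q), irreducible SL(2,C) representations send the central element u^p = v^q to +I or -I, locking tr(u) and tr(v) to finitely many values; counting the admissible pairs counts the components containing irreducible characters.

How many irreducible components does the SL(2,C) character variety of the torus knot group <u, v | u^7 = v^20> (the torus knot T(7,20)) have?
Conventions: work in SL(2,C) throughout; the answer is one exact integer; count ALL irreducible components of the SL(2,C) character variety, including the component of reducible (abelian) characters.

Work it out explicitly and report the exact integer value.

58

Gamma = < u, v | u^7 = v^20 > (torus knot T(7,20)); the central element u^7 = v^20 acts as +I or -I in any irreducible SL(2,C) representation.
This locks tr(u) to 2*cos(pi*alpha/7), alpha in 1..6, and tr(v) to 2*cos(pi*beta/20), beta in 1..19, on each component of irreducible characters.
The two central values (-1)^alpha I and (-1)^beta I must be the same matrix, so alpha and beta share a parity.
count pairs: odd alpha (3 choices) x odd beta (10), plus even alpha (3) x even beta (9): 3*10 + 3*9 = 57.
components with irreducible characters: 57; plus the single component of reducible (abelian) characters: total 58.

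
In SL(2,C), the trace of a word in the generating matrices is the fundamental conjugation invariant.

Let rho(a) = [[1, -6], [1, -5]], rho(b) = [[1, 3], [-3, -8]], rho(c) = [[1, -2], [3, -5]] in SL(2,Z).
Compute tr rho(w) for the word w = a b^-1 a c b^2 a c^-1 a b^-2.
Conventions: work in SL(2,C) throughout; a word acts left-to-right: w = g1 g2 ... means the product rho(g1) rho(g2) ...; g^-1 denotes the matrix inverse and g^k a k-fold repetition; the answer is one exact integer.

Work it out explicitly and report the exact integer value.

-168104374

rho(a) = [[1, -6], [1, -5]]
... * rho(b^-1) = [[-8, -3], [3, 1]]  ->  [[-26, -9], [-23, -8]]
... * rho(a) = [[1, -6], [1, -5]]  ->  [[-35, 201], [-31, 178]]
... * rho(c) = [[1, -2], [3, -5]]  ->  [[568, -935], [503, -828]]
... * rho(b) = [[1, 3], [-3, -8]]  ->  [[3373, 9184], [2987, 8133]]
... * rho(b) = [[1, 3], [-3, -8]]  ->  [[-24179, -63353], [-21412, -56103]]
... * rho(a) = [[1, -6], [1, -5]]  ->  [[-87532, 461839], [-77515, 408987]]
... * rho(c^-1) = [[-5, 2], [-3, 1]]  ->  [[-947857, 286775], [-839386, 253957]]
... * rho(a) = [[1, -6], [1, -5]]  ->  [[-661082, 4253267], [-585429, 3766531]]
... * rho(b^-1) = [[-8, -3], [3, 1]]  ->  [[18048457, 6236513], [15983025, 5522818]]
... * rho(b^-1) = [[-8, -3], [3, 1]]  ->  [[-125678117, -47908858], [-111295746, -42426257]]
tr = -125678117 + -42426257 = -168104374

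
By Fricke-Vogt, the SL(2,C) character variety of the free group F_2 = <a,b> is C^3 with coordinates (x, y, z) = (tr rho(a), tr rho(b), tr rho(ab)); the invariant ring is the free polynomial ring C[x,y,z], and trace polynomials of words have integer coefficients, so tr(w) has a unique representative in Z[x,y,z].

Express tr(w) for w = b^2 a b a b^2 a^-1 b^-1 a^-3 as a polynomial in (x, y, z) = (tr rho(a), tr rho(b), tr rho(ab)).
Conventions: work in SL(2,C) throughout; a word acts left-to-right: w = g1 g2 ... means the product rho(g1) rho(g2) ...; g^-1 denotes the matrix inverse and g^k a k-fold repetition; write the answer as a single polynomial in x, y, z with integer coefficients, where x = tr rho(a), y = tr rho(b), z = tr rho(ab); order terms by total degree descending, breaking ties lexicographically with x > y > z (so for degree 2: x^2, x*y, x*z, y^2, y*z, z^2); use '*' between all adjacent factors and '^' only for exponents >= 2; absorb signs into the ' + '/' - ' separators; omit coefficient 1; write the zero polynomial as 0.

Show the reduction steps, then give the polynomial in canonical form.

tr(a b a b) = tr(a b) tr(a b) - tr(1) = z^2 - 2
tr(a b a) = tr(a) tr(b a) - tr(b) = x*z - y
tr(a b a b^2) = tr(b) tr(a b a b) - tr(a b a) = y*z^2 - x*z - y
tr(b^2 a b a b) = tr(b) tr(a b a b^2) - tr(a b a b) = y^2*z^2 - x*y*z - y^2 - z^2 + 2
next, tr(a b a b a b) = tr(a b) tr(a b a b) - tr(a^-1 b^-1) = z^3 - 3*z
tr(b a b) = tr(b) tr(a b) - tr(a) = y*z - x
tr(a b a b a) = tr(a) tr(b a b a) - tr(b a b) = x*z^2 - y*z - x
tr(b^2 a b a b a) = tr(b) tr(a b a b a b) - tr(a b a b a) = y*z^3 - x*z^2 - 2*y*z + x
tr(a^-1 b^2 a b a b) = tr(b^2 a b a b) tr(a) - tr(b^2 a b a b a) = x*y^2*z^2 - x^2*y*z - y*z^3 - x*y^2 + 2*y*z + x
tr(b^2 a b a b^2) = tr(b) tr(b^2 a b a b) - tr(b^2 a b a) = y^3*z^2 - x*y^2*z - y^3 - 2*y*z^2 + x*z + 3*y
tr(a b^3 a b a b) = tr(b) tr(a b a b a b^2) - tr(a b a b a b) = y^2*z^3 - x*y*z^2 - 2*y^2*z - z^3 + x*y + 3*z
next, tr(b^2 a b) = tr(b) tr(a b^2) - tr(a b) = y^2*z - x*y - z
tr(a b a^2 b^2) = tr(a) tr(b^2 a b a) - tr(b^2 a b) = x*y*z^2 - x^2*z - y^2*z + z
and tr(a b^3 a b a) = tr(b) tr(a b a^2 b^2) - tr(a b a^2 b) = x*y^2*z^2 - x^2*y*z - y^3*z - x*z^2 + 2*y*z + x
tr(b^2 a b a b^2 a b) = tr(b) tr(a b^3 a b a b) - tr(a b^3 a b a) = y^3*z^3 - 2*x*y^2*z^2 + x^2*y*z - y^3*z - y*z^3 + x*y^2 + x*z^2 + y*z - x
tr(a b a b a b a b) = tr(b a b a b a) tr(b a) - tr(a b a b) = z^4 - 4*z^2 + 2
tr(a b a b a b a) = tr(a) tr(b a b a b a) - tr(b a b a b) = x*z^3 - y*z^2 - 2*x*z + y
and tr(a b a b^2 a b a b) = tr(b) tr(a b a b a b a b) - tr(a b a b a b a) = y*z^4 - x*z^3 - 3*y*z^2 + 2*x*z + y
and tr(b^2) = tr(b) tr(b) - tr(1) = y^2 - 2
tr(a b^2 a) = tr(a) tr(b^2 a) - tr(b^2) = x*y*z - x^2 - y^2 + 2
tr(b a b^2 a b) = tr(b) tr(a b^2 a b) - tr(a b^2 a) = y^2*z^2 - 2*x*y*z + x^2 - 2
next, tr(a b a b^2 a b a) = tr(a) tr(b a b^2 a b a) - tr(b a b^2 a b) = x*y*z^3 - x^2*z^2 - y^2*z^2 + 2
and tr(b^2 a b a b^2 a b a) = tr(b) tr(a b a b^2 a b a b) - tr(a b a b^2 a b a) = y^2*z^4 - 2*x*y*z^3 + x^2*z^2 - 2*y^2*z^2 + 2*x*y*z + y^2 - 2
tr(a^-1 b^2 a b a b^2 a b) = tr(b^2 a b a b^2 a b) tr(a) - tr(b^2 a b a b^2 a b a) = x*y^3*z^3 - 2*x^2*y^2*z^2 - y^2*z^4 + x^3*y*z - x*y^3*z + x*y*z^3 + x^2*y^2 + 2*y^2*z^2 - x*y*z - x^2 - y^2 + 2
tr(b^-1 a^-1 b^2 a b a b^2 a) = tr(a^-1 b^2 a b a b^2 a) tr(b) - tr(a^-1 b^2 a b a b^2 a b) = -x*y^3*z^3 + 2*x^2*y^2*z^2 + y^4*z^2 + y^2*z^4 - x^3*y*z - x*y*z^3 - x^2*y^2 - y^4 - 4*y^2*z^2 + 2*x*y*z + x^2 + 4*y^2 - 2
next, tr(b^2 a b a b^2 a^-1 b^-1 a^-1) = tr(b^-1 a^-1 b^2 a b a b^2) tr(a) - tr(b^-1 a^-1 b^2 a b a b^2 a) = x*y^3*z^3 - x^2*y^2*z^2 - y^4*z^2 - y^2*z^4 + y^4 + 4*y^2*z^2 - 4*y^2 + 2
tr(b a b a b^2 a^-1) = tr(b a b a b^2) tr(a) - tr(b a b a b^2 a) = x*y^2*z^2 - x^2*y*z - y*z^3 - x*y^2 + 2*y*z + x
next, tr(a^-2 b^2 a b a b^2 a^-1 b^-1) = tr(b^2 a b a b^2 a^-1 b^-1 a^-1) tr(a) - tr(b^2 a b a b^2 a^-1 b^-1) = x^2*y^3*z^3 - x^3*y^2*z^2 - x*y^4*z^2 - x*y^2*z^4 + x*y^4 + 3*x*y^2*z^2 + x^2*y*z + y*z^3 - 3*x*y^2 - 2*y*z + x
and tr(b^2 a b a b^2 a^-1 b^-1 a^-3) = tr(a^-2 b^2 a b a b^2 a^-1 b^-1) tr(a) - tr(a^-2 b^2 a b a b^2 a^-1 b^-1 a) = x^3*y^3*z^3 - x^4*y^2*z^2 - x^2*y^4*z^2 - x^2*y^2*z^4 - x*y^3*z^3 + x^2*y^4 + 4*x^2*y^2*z^2 + y^4*z^2 + y^2*z^4 + x^3*y*z + x*y*z^3 - 3*x^2*y^2 - y^4 - 4*y^2*z^2 - 2*x*y*z + x^2 + 4*y^2 - 2

x^3*y^3*z^3 - x^4*y^2*z^2 - x^2*y^4*z^2 - x^2*y^2*z^4 - x*y^3*z^3 + x^2*y^4 + 4*x^2*y^2*z^2 + y^4*z^2 + y^2*z^4 + x^3*y*z + x*y*z^3 - 3*x^2*y^2 - y^4 - 4*y^2*z^2 - 2*x*y*z + x^2 + 4*y^2 - 2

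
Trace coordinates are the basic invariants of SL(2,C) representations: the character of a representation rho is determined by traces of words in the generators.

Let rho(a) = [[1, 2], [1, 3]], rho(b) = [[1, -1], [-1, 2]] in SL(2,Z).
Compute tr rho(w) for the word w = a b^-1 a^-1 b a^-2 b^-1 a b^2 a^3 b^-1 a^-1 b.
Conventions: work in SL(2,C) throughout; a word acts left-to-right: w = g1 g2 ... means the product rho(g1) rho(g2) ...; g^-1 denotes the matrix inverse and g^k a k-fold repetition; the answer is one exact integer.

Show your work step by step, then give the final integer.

-250312

rho(a) = [[1, 2], [1, 3]]
... * rho(b^-1) = [[2, 1], [1, 1]]  ->  [[4, 3], [5, 4]]
... * rho(a^-1) = [[3, -2], [-1, 1]]  ->  [[9, -5], [11, -6]]
... * rho(b) = [[1, -1], [-1, 2]]  ->  [[14, -19], [17, -23]]
... * rho(a^-1) = [[3, -2], [-1, 1]]  ->  [[61, -47], [74, -57]]
... * rho(a^-1) = [[3, -2], [-1, 1]]  ->  [[230, -169], [279, -205]]
... * rho(b^-1) = [[2, 1], [1, 1]]  ->  [[291, 61], [353, 74]]
... * rho(a) = [[1, 2], [1, 3]]  ->  [[352, 765], [427, 928]]
... * rho(b) = [[1, -1], [-1, 2]]  ->  [[-413, 1178], [-501, 1429]]
... * rho(b) = [[1, -1], [-1, 2]]  ->  [[-1591, 2769], [-1930, 3359]]
... * rho(a) = [[1, 2], [1, 3]]  ->  [[1178, 5125], [1429, 6217]]
... * rho(a) = [[1, 2], [1, 3]]  ->  [[6303, 17731], [7646, 21509]]
... * rho(a) = [[1, 2], [1, 3]]  ->  [[24034, 65799], [29155, 79819]]
... * rho(b^-1) = [[2, 1], [1, 1]]  ->  [[113867, 89833], [138129, 108974]]
... * rho(a^-1) = [[3, -2], [-1, 1]]  ->  [[251768, -137901], [305413, -167284]]
... * rho(b) = [[1, -1], [-1, 2]]  ->  [[389669, -527570], [472697, -639981]]
tr = 389669 + -639981 = -250312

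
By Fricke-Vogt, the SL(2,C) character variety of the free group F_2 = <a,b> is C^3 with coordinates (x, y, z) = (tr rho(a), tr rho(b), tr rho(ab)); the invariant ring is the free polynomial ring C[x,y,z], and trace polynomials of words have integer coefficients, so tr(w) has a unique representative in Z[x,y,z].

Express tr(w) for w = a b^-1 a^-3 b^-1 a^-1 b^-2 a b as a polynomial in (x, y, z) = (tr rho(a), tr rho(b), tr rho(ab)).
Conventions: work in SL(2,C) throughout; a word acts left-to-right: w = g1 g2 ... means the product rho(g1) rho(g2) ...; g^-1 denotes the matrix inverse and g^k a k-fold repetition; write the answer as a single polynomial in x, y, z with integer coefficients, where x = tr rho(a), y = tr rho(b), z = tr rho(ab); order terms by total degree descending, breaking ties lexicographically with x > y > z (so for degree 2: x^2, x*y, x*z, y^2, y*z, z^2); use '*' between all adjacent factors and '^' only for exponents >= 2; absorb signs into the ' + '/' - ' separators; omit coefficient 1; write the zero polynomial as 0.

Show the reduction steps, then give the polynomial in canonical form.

x^3*y^2*z^3 - x^4*y*z^2 - 2*x^2*y^3*z^2 - x^2*y*z^4 + x^3*y^2*z + x*y^4*z + 5*x^2*y*z^2 + y^3*z^2 + y*z^4 - 3*x*y^2*z - x^2*y - y^3 - 4*y*z^2 - x*z + 3*y

next, tr(a b a) = tr(a) tr(b a) - tr(b) = x*z - y
next, tr(a b a b) = tr(b a) tr(b a) - tr(1) = z^2 - 2
next, tr(a b a b^-1) = tr(a b a) tr(b) - tr(a b a b) = x*y*z - y^2 - z^2 + 2
tr(b^-1 a b a b^-1) = tr(a b a b^-1) tr(b) - tr(a b a) = x*y^2*z - y^3 - y*z^2 - x*z + 3*y
tr(b^-2 a b a b^-1) = tr(b^-1 a b a b^-1) tr(b) - tr(b^-1 a b a) = x*y^3*z - y^4 - y^2*z^2 - 2*x*y*z + 4*y^2 + z^2 - 2
tr(a b a^2) = tr(a) tr(a b a) - tr(a b) = x^2*z - x*y - z
and tr(b a b) = tr(b) tr(a b) - tr(a) = y*z - x
and tr(a b a^2 b) = tr(a) tr(b a b a) - tr(b a b) = x*z^2 - y*z - x
and tr(a b^-1 a b a) = tr(a b a^2) tr(b) - tr(a b a^2 b) = x^2*y*z - x*y^2 - x*z^2 + x
and tr(a b a b a b) = tr(b a) tr(b a b a) - tr(b^-1 a^-1) = z^3 - 3*z
tr(a b^-1 a b a b) = tr(a b a b a) tr(b) - tr(a b a b a b) = x*y*z^2 - y^2*z - z^3 - x*y + 3*z
tr(b^-1 a b a b^-1 a) = tr(a b^-1 a b a) tr(b) - tr(a b^-1 a b a b) = x^2*y^2*z - x*y^3 - 2*x*y*z^2 + y^2*z + z^3 + 2*x*y - 3*z
tr(a b a b^-1 a) = tr(a^2 b a) tr(b) - tr(a^2 b a b) = x^2*y*z - x*y^2 - x*z^2 + x
next, tr(b^-2 a b a b^-1 a) = tr(b^-1 a b a b^-1 a) tr(b) - tr(b^-1 a b a b^-1 a b) = x^2*y^3*z - x*y^4 - 2*x*y^2*z^2 - x^2*y*z + y^3*z + y*z^3 + 3*x*y^2 + x*z^2 - 3*y*z - x
and tr(a^-1 b^-2 a b a b^-1) = tr(b^-2 a b a b^-1) tr(a) - tr(b^-2 a b a b^-1 a) = x*y^2*z^2 - x^2*y*z - y^3*z - y*z^3 + x*y^2 + 3*y*z - x
tr(b^-1 a b a b^-1 a^-2 b^-1) = tr(a^-1 b^-2 a b a b^-1) tr(a) - tr(a^-1 b^-2 a b a b^-1 a) = x^2*y^2*z^2 - x^3*y*z - 2*x*y^3*z - x*y*z^3 + x^2*y^2 + y^4 + y^2*z^2 + 5*x*y*z - x^2 - 4*y^2 - z^2 + 2
tr(b^-1 a b^-1 a b a b^-1) = tr(b^-1 a b^-1 a b a) tr(b) - tr(b^-1 a b^-1 a b a b) = x^2*y^3*z - x*y^4 - 2*x*y^2*z^2 - x^2*y*z + y^3*z + y*z^3 + 3*x*y^2 + x*z^2 - 3*y*z - x
next, tr(a^2 b a^2) = tr(a) tr(b a^3) - tr(b a^2) = x^3*z - x^2*y - 2*x*z + y
tr(b^2) = tr(b) tr(b) - tr(1) = y^2 - 2
tr(b a^2 b) = tr(a) tr(b^2 a) - tr(b^2) = x*y*z - x^2 - y^2 + 2
tr(a^2 b a^2 b) = tr(a) tr(b a^2 b a) - tr(b a^2 b) = x^2*z^2 - 2*x*y*z + y^2 - 2
and tr(a b^-1 a^2 b a) = tr(a^2 b a^2) tr(b) - tr(a^2 b a^2 b) = x^3*y*z - x^2*y^2 - x^2*z^2 + 2
next, tr(a^2 b a b a) = tr(a) tr(a b a b a) - tr(a b a b) = x^2*z^2 - x*y*z - x^2 - z^2 + 2
tr(b a b a b) = tr(b) tr(a b a b) - tr(a b a) = y*z^2 - x*z - y
tr(a^2 b a b a b) = tr(a) tr(b a b a b a) - tr(b a b a b) = x*z^3 - y*z^2 - 2*x*z + y
and tr(a b^-1 a^2 b a b) = tr(a^2 b a b a) tr(b) - tr(a^2 b a b a b) = x^2*y*z^2 - x*y^2*z - x*z^3 - x^2*y + 2*x*z + y
and tr(a b a b^-1 a b^-1 a) = tr(a b^-1 a^2 b a) tr(b) - tr(a b^-1 a^2 b a b) = x^3*y^2*z - x^2*y^3 - 2*x^2*y*z^2 + x*y^2*z + x*z^3 + x^2*y - 2*x*z + y
tr(a b a b a b a b) = tr(a b a b) tr(a b a b) - tr(1) = z^4 - 4*z^2 + 2
tr(a b a b a b^-1 a b) = tr(a b a b a b a) tr(b) - tr(a b a b a b a b) = x*y*z^3 - y^2*z^2 - z^4 - 2*x*y*z + y^2 + 4*z^2 - 2
next, tr(a b a b^-1 a b^-1 a b) = tr(a b a b a b^-1 a) tr(b) - tr(a b a b a b^-1 a b) = x^2*y^2*z^2 - x*y^3*z - 2*x*y*z^3 - x^2*y^2 + y^2*z^2 + z^4 + 4*x*y*z - 4*z^2 + 2
tr(b^-1 a b^-1 a b a b^-1 a) = tr(a b a b^-1 a b^-1 a) tr(b) - tr(a b a b^-1 a b^-1 a b) = x^3*y^3*z - x^2*y^4 - 3*x^2*y^2*z^2 + 2*x*y^3*z + 3*x*y*z^3 + 2*x^2*y^2 - y^2*z^2 - z^4 - 6*x*y*z + y^2 + 4*z^2 - 2
tr(a^-1 b^-1 a b^-1 a b a b^-1) = tr(b^-1 a b^-1 a b a b^-1) tr(a) - tr(b^-1 a b^-1 a b a b^-1 a) = x^2*y^2*z^2 - x^3*y*z - x*y^3*z - 2*x*y*z^3 + x^2*y^2 + x^2*z^2 + y^2*z^2 + z^4 + 3*x*y*z - x^2 - y^2 - 4*z^2 + 2
tr(b^-1 a b a b^-1 a^-2 b^-1 a) = tr(a^-1 b^-1 a b^-1 a b a b^-1) tr(a) - tr(a^-1 b^-1 a b^-1 a b a b^-1 a) = x^3*y^2*z^2 - x^4*y*z - 2*x^2*y^3*z - 2*x^2*y*z^3 + x^3*y^2 + x^3*z^2 + x*y^4 + 3*x*y^2*z^2 + x*z^4 + 4*x^2*y*z - y^3*z - y*z^3 - x^3 - 4*x*y^2 - 5*x*z^2 + 3*y*z + 3*x
tr(a b a b^-1 a^-2 b^-1 a^-1 b^-1) = tr(b^-1 a b a b^-1 a^-2 b^-1) tr(a) - tr(b^-1 a b a b^-1 a^-2 b^-1 a) = x^2*y*z^3 - x^3*z^2 - 2*x*y^2*z^2 - x*z^4 + x^2*y*z + y^3*z + y*z^3 + 4*x*z^2 - 3*y*z - x
and tr(a^-2 b^-1 a^-1 b^-2 a b a b^-1) = tr(a b a b^-1 a^-2 b^-1 a^-1 b^-1) tr(b) - tr(a b a b^-1 a^-2 b^-1 a^-1) = x^2*y^2*z^3 - x^3*y*z^2 - 2*x*y^3*z^2 - x*y*z^4 + x^2*y^2*z + y^4*z + y^2*z^3 + 4*x*y*z^2 - 3*y^2*z - x*y - z
tr(b^-2 a b a b^-2) = tr(b^-1 a b a b^-2) tr(b) - tr(b^-1 a b a b^-1) = x*y^4*z - y^5 - y^3*z^2 - 3*x*y^2*z + 5*y^3 + 2*y*z^2 + x*z - 5*y
tr(a b^-2 a b a) = tr(a b a^2 b^-1) tr(b) - tr(a b a^2) = x^2*y^2*z - x*y^3 - x*y*z^2 - x^2*z + 2*x*y + z
tr(b^-2 a b a b^-2 a) = tr(b^-1 a b^-2 a b a) tr(b) - tr(b^-1 a b^-2 a b a b) = x^2*y^4*z - x*y^5 - 2*x*y^3*z^2 - 2*x^2*y^2*z + y^4*z + y^2*z^3 + 4*x*y^3 + 2*x*y*z^2 + x^2*z - 3*y^2*z - 3*x*y - z
next, tr(b^-1 a^-1 b^-2 a b a b^-1) = tr(b^-2 a b a b^-2) tr(a) - tr(b^-2 a b a b^-2 a) = x*y^3*z^2 - x^2*y^2*z - y^4*z - y^2*z^3 + x*y^3 + 3*y^2*z - 2*x*y + z
and tr(b^-2 a b a b^-1 a b^-1) = tr(b^-1 a b a b^-1 a b^-1) tr(b) - tr(b^-1 a b a b^-1 a) = x^2*y^4*z - x*y^5 - 2*x*y^3*z^2 - 2*x^2*y^2*z + y^4*z + y^2*z^3 + 4*x*y^3 + 3*x*y*z^2 - 4*y^2*z - z^3 - 3*x*y + 3*z
next, tr(b^-2 a b a b^-1 a b^-1 a) = tr(b^-1 a b a b^-1 a b^-1 a) tr(b) - tr(b^-1 a b a b^-1 a b^-1 a b) = x^3*y^4*z - x^2*y^5 - 3*x^2*y^3*z^2 - x^3*y^2*z + 2*x*y^4*z + 3*x*y^2*z^3 + 3*x^2*y^3 + 2*x^2*y*z^2 - y^3*z^2 - y*z^4 - 7*x*y^2*z - x*z^3 - x^2*y + y^3 + 4*y*z^2 + 2*x*z - 3*y
and tr(b^-1 a^-1 b^-2 a b a b^-1 a) = tr(b^-2 a b a b^-1 a b^-1) tr(a) - tr(b^-2 a b a b^-1 a b^-1 a) = x^2*y^3*z^2 - x^3*y^2*z - x*y^4*z - 2*x*y^2*z^3 + x^2*y^3 + x^2*y*z^2 + y^3*z^2 + y*z^4 + 3*x*y^2*z - 2*x^2*y - y^3 - 4*y*z^2 + x*z + 3*y
tr(a^-1 b^-1 a^-1 b^-2 a b a b^-1) = tr(b^-1 a^-1 b^-2 a b a b^-1) tr(a) - tr(b^-1 a^-1 b^-2 a b a b^-1 a) = x*y^2*z^3 - x^2*y*z^2 - y^3*z^2 - y*z^4 + y^3 + 4*y*z^2 - 3*y
and tr(a b^-1 a^-3 b^-1 a^-1 b^-2 a b) = tr(a^-2 b^-1 a^-1 b^-2 a b a b^-1) tr(a) - tr(a^-2 b^-1 a^-1 b^-2 a b a b^-1 a) = x^3*y^2*z^3 - x^4*y*z^2 - 2*x^2*y^3*z^2 - x^2*y*z^4 + x^3*y^2*z + x*y^4*z + 5*x^2*y*z^2 + y^3*z^2 + y*z^4 - 3*x*y^2*z - x^2*y - y^3 - 4*y*z^2 - x*z + 3*y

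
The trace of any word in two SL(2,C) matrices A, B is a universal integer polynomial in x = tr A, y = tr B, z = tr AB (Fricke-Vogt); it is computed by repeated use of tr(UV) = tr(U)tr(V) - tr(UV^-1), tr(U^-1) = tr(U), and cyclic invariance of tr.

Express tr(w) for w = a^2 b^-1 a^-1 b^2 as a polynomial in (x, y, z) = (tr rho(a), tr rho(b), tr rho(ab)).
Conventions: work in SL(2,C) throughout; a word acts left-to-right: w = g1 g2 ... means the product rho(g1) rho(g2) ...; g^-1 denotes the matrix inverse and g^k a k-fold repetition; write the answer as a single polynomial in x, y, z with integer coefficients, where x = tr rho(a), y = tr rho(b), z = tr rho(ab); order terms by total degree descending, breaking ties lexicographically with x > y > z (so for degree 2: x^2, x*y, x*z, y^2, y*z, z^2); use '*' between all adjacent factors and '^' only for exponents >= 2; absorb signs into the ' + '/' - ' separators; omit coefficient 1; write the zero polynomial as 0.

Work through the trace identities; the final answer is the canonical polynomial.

-x^2*y^2*z + x^3*y + x*y^3 + x*y*z^2 - 4*x*y + z

and tr(b^2 a) = tr(b)*tr(a b) - tr(a) = y*z - x
tr(a^2 b) = tr(a)*tr(b a) - tr(b) = x*z - y
tr(a^2) = tr(a)*tr(a) - tr(1) = x^2 - 2
tr(b a^2 b) = tr(b)*tr(a^2 b) - tr(a^2) = x*y*z - x^2 - y^2 + 2
next, tr(b^2 a^2 b) = tr(b)*tr(b a^2 b) - tr(b a^2) = x*y^2*z - x^2*y - y^3 - x*z + 3*y
and tr(b a b a) = tr(a b)*tr(a b) - tr(1)   [split at repeated a] = z^2 - 2
tr(a^2 b a b) = tr(a)*tr(b a b a) - tr(b a b) = x*z^2 - y*z - x
tr(a^2 b a) = tr(a)*tr(b a^2) - tr(b a) = x^2*z - x*y - z
next, tr(b^2 a^2 b a) = tr(b)*tr(a^2 b a b) - tr(a^2 b a) = x*y*z^2 - x^2*z - y^2*z + z
and tr(a^-1 b^2 a^2 b) = tr(b^2 a^2 b)*tr(a) - tr(b^2 a^2 b a) = x^2*y^2*z - x^3*y - x*y^3 - x*y*z^2 + y^2*z + 3*x*y - z
tr(a^2 b^-1 a^-1 b^2) = tr(a^-1 b^2 a^2)*tr(b) - tr(a^-1 b^2 a^2 b) = -x^2*y^2*z + x^3*y + x*y^3 + x*y*z^2 - 4*x*y + z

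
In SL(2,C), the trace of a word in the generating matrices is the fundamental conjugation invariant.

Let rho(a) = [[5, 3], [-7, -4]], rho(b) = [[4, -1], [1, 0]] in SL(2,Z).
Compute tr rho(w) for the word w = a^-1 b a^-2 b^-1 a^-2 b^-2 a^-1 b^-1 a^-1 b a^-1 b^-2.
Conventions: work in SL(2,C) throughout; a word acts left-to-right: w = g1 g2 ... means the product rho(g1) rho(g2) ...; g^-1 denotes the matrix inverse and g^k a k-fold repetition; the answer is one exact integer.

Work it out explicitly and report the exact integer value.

7793605471

rho(a^-1) = [[-4, -3], [7, 5]]
... * rho(b) = [[4, -1], [1, 0]]  ->  [[-19, 4], [33, -7]]
... * rho(a^-1) = [[-4, -3], [7, 5]]  ->  [[104, 77], [-181, -134]]
... * rho(a^-1) = [[-4, -3], [7, 5]]  ->  [[123, 73], [-214, -127]]
... * rho(b^-1) = [[0, 1], [-1, 4]]  ->  [[-73, 415], [127, -722]]
... * rho(a^-1) = [[-4, -3], [7, 5]]  ->  [[3197, 2294], [-5562, -3991]]
... * rho(a^-1) = [[-4, -3], [7, 5]]  ->  [[3270, 1879], [-5689, -3269]]
... * rho(b^-1) = [[0, 1], [-1, 4]]  ->  [[-1879, 10786], [3269, -18765]]
... * rho(b^-1) = [[0, 1], [-1, 4]]  ->  [[-10786, 41265], [18765, -71791]]
... * rho(a^-1) = [[-4, -3], [7, 5]]  ->  [[331999, 238683], [-577597, -415250]]
... * rho(b^-1) = [[0, 1], [-1, 4]]  ->  [[-238683, 1286731], [415250, -2238597]]
... * rho(a^-1) = [[-4, -3], [7, 5]]  ->  [[9961849, 7149704], [-17331179, -12438735]]
... * rho(b) = [[4, -1], [1, 0]]  ->  [[46997100, -9961849], [-81763451, 17331179]]
... * rho(a^-1) = [[-4, -3], [7, 5]]  ->  [[-257721343, -190800545], [448372057, 331946248]]
... * rho(b^-1) = [[0, 1], [-1, 4]]  ->  [[190800545, -1020923523], [-331946248, 1776157049]]
... * rho(b^-1) = [[0, 1], [-1, 4]]  ->  [[1020923523, -3892893547], [-1776157049, 6772681948]]
tr = 1020923523 + 6772681948 = 7793605471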